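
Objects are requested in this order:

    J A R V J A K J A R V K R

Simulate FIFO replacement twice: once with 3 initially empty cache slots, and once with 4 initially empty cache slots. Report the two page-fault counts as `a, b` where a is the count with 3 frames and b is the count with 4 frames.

3 frames: F F F F F F F . . F F . . → 9 faults.
4 frames: F F F F . . F F F F F F . → 10 faults.
10 > 9: adding a frame increased faults — Belady's anomaly.

9, 10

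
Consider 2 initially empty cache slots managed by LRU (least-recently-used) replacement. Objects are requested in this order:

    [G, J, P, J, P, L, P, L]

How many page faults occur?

G -> fault, frames {G}
J -> fault, frames {G,J}
P -> fault, evict G, frames {J,P}
J -> hit
P -> hit
L -> fault, evict J, frames {P,L}
P -> hit
L -> hit
Page faults: 4.

4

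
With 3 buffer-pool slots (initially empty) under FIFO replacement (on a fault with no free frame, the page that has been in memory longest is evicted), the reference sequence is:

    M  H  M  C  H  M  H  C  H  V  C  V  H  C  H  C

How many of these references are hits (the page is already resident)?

12

M → fault, frames {M}
H → fault, frames {M,H}
M → hit
C → fault, frames {M,H,C}
H → hit
M → hit
H → hit
C → hit
H → hit
V → fault, evict M, frames {H,C,V}
C → hit
V → hit
H → hit
C → hit
H → hit
C → hit
Hits: 12.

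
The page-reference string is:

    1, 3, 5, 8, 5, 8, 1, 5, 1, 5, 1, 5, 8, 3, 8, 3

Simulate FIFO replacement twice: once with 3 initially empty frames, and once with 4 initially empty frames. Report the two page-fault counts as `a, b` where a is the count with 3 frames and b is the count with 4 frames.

3 frames: F F F F . . F . . . . . . F . . → 6 faults.
4 frames: F F F F . . . . . . . . . . . . → 4 faults.
4 < 6: adding a frame reduced faults, as is typical.

6, 4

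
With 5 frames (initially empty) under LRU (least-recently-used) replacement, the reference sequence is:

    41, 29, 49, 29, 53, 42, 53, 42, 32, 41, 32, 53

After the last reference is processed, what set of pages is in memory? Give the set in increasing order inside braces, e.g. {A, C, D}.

41 → fault, frames [41]
29 → fault, frames [41, 29]
49 → fault, frames [41, 29, 49]
29 → hit
53 → fault, frames [41, 49, 29, 53]
42 → fault, frames [41, 49, 29, 53, 42]
53 → hit
42 → hit
32 → fault, evict 41, frames [49, 29, 53, 42, 32]
41 → fault, evict 49, frames [29, 53, 42, 32, 41]
32 → hit
53 → hit

{29, 32, 41, 42, 53}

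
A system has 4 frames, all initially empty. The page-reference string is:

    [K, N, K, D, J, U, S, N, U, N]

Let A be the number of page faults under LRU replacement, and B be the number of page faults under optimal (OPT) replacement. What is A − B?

1

Under LRU: F F . F F F F F . . → 7 faults.
Under OPT: F F . F F F F . . . → 6 faults.
A − B = 7 − 6 = 1.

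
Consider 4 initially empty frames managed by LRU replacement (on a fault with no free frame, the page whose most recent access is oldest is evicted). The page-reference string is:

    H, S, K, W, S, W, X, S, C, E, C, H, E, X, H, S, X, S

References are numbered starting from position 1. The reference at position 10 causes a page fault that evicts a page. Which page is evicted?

W

pos 1: H → miss, frames (H)
pos 2: S → miss, frames (H S)
pos 3: K → miss, frames (H S K)
pos 4: W → miss, frames (H S K W)
pos 5: S → hit
pos 6: W → hit
pos 7: X → miss, evict H, frames (K S W X)
pos 8: S → hit
pos 9: C → miss, evict K, frames (W X S C)
pos 10: E → miss, evict W, frames (X S C E)
At position 10, page W is evicted.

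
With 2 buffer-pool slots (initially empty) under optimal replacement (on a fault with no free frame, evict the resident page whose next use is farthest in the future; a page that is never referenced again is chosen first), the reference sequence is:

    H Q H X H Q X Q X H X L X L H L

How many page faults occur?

H: fault, frames {H}
Q: fault, frames {H,Q}
H: hit
X: fault, evict Q, frames {H,X}
H: hit
Q: fault, evict H, frames {X,Q}
X: hit
Q: hit
X: hit
H: fault, evict Q, frames {X,H}
X: hit
L: fault, evict H, frames {X,L}
X: hit
L: hit
H: fault, evict X, frames {L,H}
L: hit
Page faults: 7.

7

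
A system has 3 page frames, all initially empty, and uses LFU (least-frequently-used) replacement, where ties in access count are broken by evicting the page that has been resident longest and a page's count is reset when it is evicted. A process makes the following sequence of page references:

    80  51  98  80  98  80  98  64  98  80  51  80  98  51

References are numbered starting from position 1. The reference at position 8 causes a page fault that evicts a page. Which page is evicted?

51

pos 1: 80 -> fault, frames [80]
pos 2: 51 -> fault, frames [80, 51]
pos 3: 98 -> fault, frames [80, 51, 98]
pos 4: 80 -> hit
pos 5: 98 -> hit
pos 6: 80 -> hit
pos 7: 98 -> hit
pos 8: 64 -> fault, evict 51, frames [80, 98, 64]
At position 8, page 51 is evicted.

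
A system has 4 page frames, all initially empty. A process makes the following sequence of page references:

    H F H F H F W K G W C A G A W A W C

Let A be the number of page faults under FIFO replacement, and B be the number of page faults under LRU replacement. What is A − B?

1

Under FIFO: F F . . . . F F F . F F . . F . . . → 8 faults.
Under LRU: F F . . . . F F F . F F . . . . . . → 7 faults.
A − B = 8 − 7 = 1.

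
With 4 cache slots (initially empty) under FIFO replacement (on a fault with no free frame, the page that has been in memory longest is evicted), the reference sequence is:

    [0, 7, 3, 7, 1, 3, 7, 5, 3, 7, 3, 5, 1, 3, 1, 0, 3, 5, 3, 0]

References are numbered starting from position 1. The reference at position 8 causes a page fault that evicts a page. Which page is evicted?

0

pos 1: 0 -> fault, frames [0]
pos 2: 7 -> fault, frames [0, 7]
pos 3: 3 -> fault, frames [0, 7, 3]
pos 4: 7 -> hit
pos 5: 1 -> fault, frames [0, 7, 3, 1]
pos 6: 3 -> hit
pos 7: 7 -> hit
pos 8: 5 -> fault, evict 0, frames [7, 3, 1, 5]
At position 8, page 0 is evicted.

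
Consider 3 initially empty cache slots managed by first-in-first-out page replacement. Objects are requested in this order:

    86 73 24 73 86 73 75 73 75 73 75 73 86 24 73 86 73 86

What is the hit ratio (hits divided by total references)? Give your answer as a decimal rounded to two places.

86: miss, frames {86}
73: miss, frames {86,73}
24: miss, frames {86,73,24}
73: hit
86: hit
73: hit
75: miss, evict 86, frames {73,24,75}
73: hit
75: hit
73: hit
75: hit
73: hit
86: miss, evict 73, frames {24,75,86}
24: hit
73: miss, evict 24, frames {75,86,73}
86: hit
73: hit
86: hit
Hits: 12 of 18 references → 12/18 = 0.6667.

0.67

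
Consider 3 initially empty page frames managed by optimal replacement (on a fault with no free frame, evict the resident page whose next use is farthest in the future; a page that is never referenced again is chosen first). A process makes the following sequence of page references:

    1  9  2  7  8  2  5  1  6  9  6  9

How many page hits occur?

4

1: fault, frames (1)
9: fault, frames (1 9)
2: fault, frames (1 9 2)
7: fault, evict 9, frames (1 2 7)
8: fault, evict 7, frames (1 2 8)
2: hit
5: fault, evict 8, frames (1 2 5)
1: hit
6: fault, evict 5, frames (1 2 6)
9: fault, evict 2, frames (1 6 9)
6: hit
9: hit
Hits: 4.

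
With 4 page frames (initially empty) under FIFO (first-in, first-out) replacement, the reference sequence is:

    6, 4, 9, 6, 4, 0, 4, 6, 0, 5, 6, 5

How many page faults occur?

6

6 -> miss, frames [6]
4 -> miss, frames [6, 4]
9 -> miss, frames [6, 4, 9]
6 -> hit
4 -> hit
0 -> miss, frames [6, 4, 9, 0]
4 -> hit
6 -> hit
0 -> hit
5 -> miss, evict 6, frames [4, 9, 0, 5]
6 -> miss, evict 4, frames [9, 0, 5, 6]
5 -> hit
Page faults: 6.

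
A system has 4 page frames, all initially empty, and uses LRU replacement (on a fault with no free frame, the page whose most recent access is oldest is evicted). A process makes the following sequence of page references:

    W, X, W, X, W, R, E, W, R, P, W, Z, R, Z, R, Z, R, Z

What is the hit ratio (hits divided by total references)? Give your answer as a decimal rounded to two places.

0.67

W -> fault, frames [W]
X -> fault, frames [W, X]
W -> hit
X -> hit
W -> hit
R -> fault, frames [X, W, R]
E -> fault, frames [X, W, R, E]
W -> hit
R -> hit
P -> fault, evict X, frames [E, W, R, P]
W -> hit
Z -> fault, evict E, frames [R, P, W, Z]
R -> hit
Z -> hit
R -> hit
Z -> hit
R -> hit
Z -> hit
Hits: 12 of 18 references → 12/18 = 0.6667.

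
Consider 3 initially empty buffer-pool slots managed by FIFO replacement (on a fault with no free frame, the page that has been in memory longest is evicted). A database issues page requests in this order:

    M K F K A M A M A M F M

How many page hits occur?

7

M -> fault, frames (M)
K -> fault, frames (M K)
F -> fault, frames (M K F)
K -> hit
A -> fault, evict M, frames (K F A)
M -> fault, evict K, frames (F A M)
A -> hit
M -> hit
A -> hit
M -> hit
F -> hit
M -> hit
Hits: 7.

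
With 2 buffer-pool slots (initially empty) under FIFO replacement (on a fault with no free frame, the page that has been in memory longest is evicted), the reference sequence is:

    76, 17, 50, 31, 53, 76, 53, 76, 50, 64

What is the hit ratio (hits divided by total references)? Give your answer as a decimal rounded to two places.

0.20

76: fault, frames {76}
17: fault, frames {76,17}
50: fault, evict 76, frames {17,50}
31: fault, evict 17, frames {50,31}
53: fault, evict 50, frames {31,53}
76: fault, evict 31, frames {53,76}
53: hit
76: hit
50: fault, evict 53, frames {76,50}
64: fault, evict 76, frames {50,64}
Hits: 2 of 10 references → 2/10 = 0.2000.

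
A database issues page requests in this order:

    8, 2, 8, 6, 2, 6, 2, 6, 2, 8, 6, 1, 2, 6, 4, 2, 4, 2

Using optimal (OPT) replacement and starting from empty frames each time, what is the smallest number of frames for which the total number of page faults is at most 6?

f=1: 18 faults
f=2: 7 faults
f=3: 5 faults
f=4: 5 faults
f=5: 5 faults
Smallest f with faults ≤ 6 is 3.

3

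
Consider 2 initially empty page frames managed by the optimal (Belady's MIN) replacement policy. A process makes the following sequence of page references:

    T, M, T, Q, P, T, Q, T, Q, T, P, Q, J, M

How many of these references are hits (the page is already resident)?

6

T: fault, frames (T)
M: fault, frames (T M)
T: hit
Q: fault, evict M, frames (T Q)
P: fault, evict Q, frames (T P)
T: hit
Q: fault, evict P, frames (T Q)
T: hit
Q: hit
T: hit
P: fault, evict T, frames (Q P)
Q: hit
J: fault, evict P, frames (Q J)
M: fault, evict J, frames (Q M)
Hits: 6.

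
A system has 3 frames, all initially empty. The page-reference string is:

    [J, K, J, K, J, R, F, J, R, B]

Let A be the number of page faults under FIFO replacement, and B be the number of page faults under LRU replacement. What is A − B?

Under FIFO: F F . . . F F F . F → 6 faults.
Under LRU: F F . . . F F . . F → 5 faults.
A − B = 6 − 5 = 1.

1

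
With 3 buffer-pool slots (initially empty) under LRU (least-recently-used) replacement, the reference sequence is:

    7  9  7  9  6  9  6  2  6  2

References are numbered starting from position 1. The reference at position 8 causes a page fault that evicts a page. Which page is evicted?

pos 1: 7 → fault, frames [7]
pos 2: 9 → fault, frames [7, 9]
pos 3: 7 → hit
pos 4: 9 → hit
pos 5: 6 → fault, frames [7, 9, 6]
pos 6: 9 → hit
pos 7: 6 → hit
pos 8: 2 → fault, evict 7, frames [9, 6, 2]
At position 8, page 7 is evicted.

7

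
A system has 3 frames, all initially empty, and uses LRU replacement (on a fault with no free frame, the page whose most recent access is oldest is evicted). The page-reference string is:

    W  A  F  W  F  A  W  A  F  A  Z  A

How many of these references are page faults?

4

W -> fault, frames [W]
A -> fault, frames [W, A]
F -> fault, frames [W, A, F]
W -> hit
F -> hit
A -> hit
W -> hit
A -> hit
F -> hit
A -> hit
Z -> fault, evict W, frames [F, A, Z]
A -> hit
Page faults: 4.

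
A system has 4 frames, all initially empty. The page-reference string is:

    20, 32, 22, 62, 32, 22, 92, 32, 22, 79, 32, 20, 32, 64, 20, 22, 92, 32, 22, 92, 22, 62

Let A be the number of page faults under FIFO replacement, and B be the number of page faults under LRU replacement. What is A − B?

1

Under FIFO: F F F F . . F . . F F F . F . F F F . . . F → 13 faults.
Under LRU: F F F F . . F . . F . F . F . F F F . . . F → 12 faults.
A − B = 13 − 12 = 1.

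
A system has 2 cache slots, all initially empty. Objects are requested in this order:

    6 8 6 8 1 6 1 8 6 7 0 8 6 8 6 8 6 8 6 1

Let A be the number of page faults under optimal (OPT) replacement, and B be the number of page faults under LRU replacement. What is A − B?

-3

Under OPT: F F . . F . . F . F F . F . . . . . . F → 8 faults.
Under LRU: F F . . F F . F F F F F F . . . . . . F → 11 faults.
A − B = 8 − 11 = -3.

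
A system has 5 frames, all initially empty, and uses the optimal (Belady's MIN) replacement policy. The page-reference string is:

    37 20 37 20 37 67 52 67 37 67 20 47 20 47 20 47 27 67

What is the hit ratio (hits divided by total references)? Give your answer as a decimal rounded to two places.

37 -> miss, frames {37}
20 -> miss, frames {37,20}
37 -> hit
20 -> hit
37 -> hit
67 -> miss, frames {37,20,67}
52 -> miss, frames {37,20,67,52}
67 -> hit
37 -> hit
67 -> hit
20 -> hit
47 -> miss, frames {37,20,67,52,47}
20 -> hit
47 -> hit
20 -> hit
47 -> hit
27 -> miss, evict 47, frames {37,20,67,52,27}
67 -> hit
Hits: 12 of 18 references → 12/18 = 0.6667.

0.67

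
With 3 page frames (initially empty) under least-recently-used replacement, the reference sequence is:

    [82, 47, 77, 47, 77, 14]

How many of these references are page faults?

82: miss, frames {82}
47: miss, frames {82,47}
77: miss, frames {82,47,77}
47: hit
77: hit
14: miss, evict 82, frames {47,77,14}
Page faults: 4.

4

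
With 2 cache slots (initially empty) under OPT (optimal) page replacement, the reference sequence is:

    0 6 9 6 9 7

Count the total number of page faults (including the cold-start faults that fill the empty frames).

0: fault, frames {0}
6: fault, frames {0,6}
9: fault, evict 0, frames {6,9}
6: hit
9: hit
7: fault, evict 9, frames {6,7}
Page faults: 4.

4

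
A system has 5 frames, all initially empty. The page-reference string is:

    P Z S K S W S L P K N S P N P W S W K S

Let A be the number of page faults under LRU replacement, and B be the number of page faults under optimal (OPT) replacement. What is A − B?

2

Under LRU: F F F F . F . F F . F . . . . F . . . . → 9 faults.
Under OPT: F F F F . F . F . . F . . . . . . . . . → 7 faults.
A − B = 9 − 7 = 2.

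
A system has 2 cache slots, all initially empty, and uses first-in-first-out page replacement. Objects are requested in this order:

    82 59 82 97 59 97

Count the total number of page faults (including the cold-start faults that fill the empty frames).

82 -> miss, frames (82)
59 -> miss, frames (82 59)
82 -> hit
97 -> miss, evict 82, frames (59 97)
59 -> hit
97 -> hit
Page faults: 3.

3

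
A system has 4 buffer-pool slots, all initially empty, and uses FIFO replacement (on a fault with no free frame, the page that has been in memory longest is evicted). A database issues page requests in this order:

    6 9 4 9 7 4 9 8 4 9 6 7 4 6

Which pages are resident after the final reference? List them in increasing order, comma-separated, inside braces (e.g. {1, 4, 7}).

{4, 6, 7, 8}

6 → fault, frames (6)
9 → fault, frames (6 9)
4 → fault, frames (6 9 4)
9 → hit
7 → fault, frames (6 9 4 7)
4 → hit
9 → hit
8 → fault, evict 6, frames (9 4 7 8)
4 → hit
9 → hit
6 → fault, evict 9, frames (4 7 8 6)
7 → hit
4 → hit
6 → hit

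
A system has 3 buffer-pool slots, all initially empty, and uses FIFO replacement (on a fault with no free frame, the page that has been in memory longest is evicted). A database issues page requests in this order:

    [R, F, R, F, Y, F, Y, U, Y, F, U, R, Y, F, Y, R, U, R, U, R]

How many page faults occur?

R: fault, frames (R)
F: fault, frames (R F)
R: hit
F: hit
Y: fault, frames (R F Y)
F: hit
Y: hit
U: fault, evict R, frames (F Y U)
Y: hit
F: hit
U: hit
R: fault, evict F, frames (Y U R)
Y: hit
F: fault, evict Y, frames (U R F)
Y: fault, evict U, frames (R F Y)
R: hit
U: fault, evict R, frames (F Y U)
R: fault, evict F, frames (Y U R)
U: hit
R: hit
Page faults: 9.

9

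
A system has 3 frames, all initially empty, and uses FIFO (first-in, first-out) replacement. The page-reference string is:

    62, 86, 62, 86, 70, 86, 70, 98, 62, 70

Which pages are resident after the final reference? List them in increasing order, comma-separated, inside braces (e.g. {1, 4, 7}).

{62, 70, 98}

62: fault, frames [62]
86: fault, frames [62, 86]
62: hit
86: hit
70: fault, frames [62, 86, 70]
86: hit
70: hit
98: fault, evict 62, frames [86, 70, 98]
62: fault, evict 86, frames [70, 98, 62]
70: hit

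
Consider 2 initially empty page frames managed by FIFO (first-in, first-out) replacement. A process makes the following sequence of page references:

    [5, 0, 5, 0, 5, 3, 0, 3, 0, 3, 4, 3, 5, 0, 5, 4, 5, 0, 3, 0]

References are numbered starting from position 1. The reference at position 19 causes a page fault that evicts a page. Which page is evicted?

pos 1: 5 → fault, frames [5]
pos 2: 0 → fault, frames [5, 0]
pos 3: 5 → hit
pos 4: 0 → hit
pos 5: 5 → hit
pos 6: 3 → fault, evict 5, frames [0, 3]
pos 7: 0 → hit
pos 8: 3 → hit
pos 9: 0 → hit
pos 10: 3 → hit
pos 11: 4 → fault, evict 0, frames [3, 4]
pos 12: 3 → hit
pos 13: 5 → fault, evict 3, frames [4, 5]
pos 14: 0 → fault, evict 4, frames [5, 0]
pos 15: 5 → hit
pos 16: 4 → fault, evict 5, frames [0, 4]
pos 17: 5 → fault, evict 0, frames [4, 5]
pos 18: 0 → fault, evict 4, frames [5, 0]
pos 19: 3 → fault, evict 5, frames [0, 3]
At position 19, page 5 is evicted.

5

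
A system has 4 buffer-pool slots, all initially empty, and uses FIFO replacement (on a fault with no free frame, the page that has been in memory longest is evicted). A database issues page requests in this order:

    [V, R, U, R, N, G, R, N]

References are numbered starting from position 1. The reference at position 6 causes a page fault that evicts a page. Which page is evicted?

V

pos 1: V → fault, frames {V}
pos 2: R → fault, frames {V,R}
pos 3: U → fault, frames {V,R,U}
pos 4: R → hit
pos 5: N → fault, frames {V,R,U,N}
pos 6: G → fault, evict V, frames {R,U,N,G}
At position 6, page V is evicted.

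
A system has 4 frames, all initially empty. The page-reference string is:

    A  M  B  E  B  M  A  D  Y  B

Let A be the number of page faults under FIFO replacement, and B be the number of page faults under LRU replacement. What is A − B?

-1

Under FIFO: F F F F . . . F F . → 6 faults.
Under LRU: F F F F . . . F F F → 7 faults.
A − B = 6 − 7 = -1.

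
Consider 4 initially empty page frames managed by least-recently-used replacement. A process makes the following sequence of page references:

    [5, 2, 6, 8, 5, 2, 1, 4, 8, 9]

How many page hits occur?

2

5 → fault, frames {5}
2 → fault, frames {5,2}
6 → fault, frames {5,2,6}
8 → fault, frames {5,2,6,8}
5 → hit
2 → hit
1 → fault, evict 6, frames {8,5,2,1}
4 → fault, evict 8, frames {5,2,1,4}
8 → fault, evict 5, frames {2,1,4,8}
9 → fault, evict 2, frames {1,4,8,9}
Hits: 2.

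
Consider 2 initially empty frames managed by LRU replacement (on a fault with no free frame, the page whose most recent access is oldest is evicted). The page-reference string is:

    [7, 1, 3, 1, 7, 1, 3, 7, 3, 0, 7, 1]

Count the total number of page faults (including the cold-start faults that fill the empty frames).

7: miss, frames [7]
1: miss, frames [7, 1]
3: miss, evict 7, frames [1, 3]
1: hit
7: miss, evict 3, frames [1, 7]
1: hit
3: miss, evict 7, frames [1, 3]
7: miss, evict 1, frames [3, 7]
3: hit
0: miss, evict 7, frames [3, 0]
7: miss, evict 3, frames [0, 7]
1: miss, evict 0, frames [7, 1]
Page faults: 9.

9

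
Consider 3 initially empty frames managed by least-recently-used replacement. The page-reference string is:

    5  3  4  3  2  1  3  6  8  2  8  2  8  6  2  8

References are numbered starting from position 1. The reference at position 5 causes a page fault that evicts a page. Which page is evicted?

5

pos 1: 5 → fault, frames (5)
pos 2: 3 → fault, frames (5 3)
pos 3: 4 → fault, frames (5 3 4)
pos 4: 3 → hit
pos 5: 2 → fault, evict 5, frames (4 3 2)
At position 5, page 5 is evicted.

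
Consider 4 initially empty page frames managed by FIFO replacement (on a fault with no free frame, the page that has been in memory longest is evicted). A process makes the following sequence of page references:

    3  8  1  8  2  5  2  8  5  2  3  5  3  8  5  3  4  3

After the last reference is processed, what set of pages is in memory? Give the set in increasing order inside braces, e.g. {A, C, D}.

{3, 4, 5, 8}

3 -> fault, frames {3}
8 -> fault, frames {3,8}
1 -> fault, frames {3,8,1}
8 -> hit
2 -> fault, frames {3,8,1,2}
5 -> fault, evict 3, frames {8,1,2,5}
2 -> hit
8 -> hit
5 -> hit
2 -> hit
3 -> fault, evict 8, frames {1,2,5,3}
5 -> hit
3 -> hit
8 -> fault, evict 1, frames {2,5,3,8}
5 -> hit
3 -> hit
4 -> fault, evict 2, frames {5,3,8,4}
3 -> hit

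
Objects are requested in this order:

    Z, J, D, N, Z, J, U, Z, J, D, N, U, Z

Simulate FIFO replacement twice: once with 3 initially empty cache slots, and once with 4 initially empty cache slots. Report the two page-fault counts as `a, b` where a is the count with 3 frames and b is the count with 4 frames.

10, 11

3 frames: F F F F F F F . . F F . F → 10 faults.
4 frames: F F F F . . F F F F F F F → 11 faults.
11 > 10: adding a frame increased faults — Belady's anomaly.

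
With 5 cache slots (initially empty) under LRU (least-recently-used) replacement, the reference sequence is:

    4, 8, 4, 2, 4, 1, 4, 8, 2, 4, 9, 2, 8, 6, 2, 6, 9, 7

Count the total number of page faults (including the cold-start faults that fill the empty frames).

4 → fault, frames {4}
8 → fault, frames {4,8}
4 → hit
2 → fault, frames {8,4,2}
4 → hit
1 → fault, frames {8,2,4,1}
4 → hit
8 → hit
2 → hit
4 → hit
9 → fault, frames {1,8,2,4,9}
2 → hit
8 → hit
6 → fault, evict 1, frames {4,9,2,8,6}
2 → hit
6 → hit
9 → hit
7 → fault, evict 4, frames {8,2,6,9,7}
Page faults: 7.

7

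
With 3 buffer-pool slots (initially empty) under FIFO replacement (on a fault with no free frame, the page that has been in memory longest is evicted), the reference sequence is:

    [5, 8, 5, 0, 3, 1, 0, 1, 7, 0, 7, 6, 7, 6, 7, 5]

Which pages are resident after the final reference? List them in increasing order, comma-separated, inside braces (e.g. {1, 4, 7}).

{0, 5, 6}

5: miss, frames (5)
8: miss, frames (5 8)
5: hit
0: miss, frames (5 8 0)
3: miss, evict 5, frames (8 0 3)
1: miss, evict 8, frames (0 3 1)
0: hit
1: hit
7: miss, evict 0, frames (3 1 7)
0: miss, evict 3, frames (1 7 0)
7: hit
6: miss, evict 1, frames (7 0 6)
7: hit
6: hit
7: hit
5: miss, evict 7, frames (0 6 5)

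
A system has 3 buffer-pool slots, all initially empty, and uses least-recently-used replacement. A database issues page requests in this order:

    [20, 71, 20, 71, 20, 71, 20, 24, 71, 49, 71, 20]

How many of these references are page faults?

5

20: miss, frames {20}
71: miss, frames {20,71}
20: hit
71: hit
20: hit
71: hit
20: hit
24: miss, frames {71,20,24}
71: hit
49: miss, evict 20, frames {24,71,49}
71: hit
20: miss, evict 24, frames {49,71,20}
Page faults: 5.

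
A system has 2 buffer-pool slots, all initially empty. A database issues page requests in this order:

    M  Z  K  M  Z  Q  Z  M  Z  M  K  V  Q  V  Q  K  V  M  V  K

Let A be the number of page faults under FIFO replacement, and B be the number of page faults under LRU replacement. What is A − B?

Under FIFO: F F F F F F . F F . F F F . . F F F . F → 15 faults.
Under LRU: F F F F F F . F . . F F F . . F F F . F → 14 faults.
A − B = 15 − 14 = 1.

1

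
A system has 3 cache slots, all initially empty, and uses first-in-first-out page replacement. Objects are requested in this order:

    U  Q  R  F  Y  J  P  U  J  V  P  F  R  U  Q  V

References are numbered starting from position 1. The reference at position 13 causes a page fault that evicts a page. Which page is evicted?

U

pos 1: U -> fault, frames {U}
pos 2: Q -> fault, frames {U,Q}
pos 3: R -> fault, frames {U,Q,R}
pos 4: F -> fault, evict U, frames {Q,R,F}
pos 5: Y -> fault, evict Q, frames {R,F,Y}
pos 6: J -> fault, evict R, frames {F,Y,J}
pos 7: P -> fault, evict F, frames {Y,J,P}
pos 8: U -> fault, evict Y, frames {J,P,U}
pos 9: J -> hit
pos 10: V -> fault, evict J, frames {P,U,V}
pos 11: P -> hit
pos 12: F -> fault, evict P, frames {U,V,F}
pos 13: R -> fault, evict U, frames {V,F,R}
At position 13, page U is evicted.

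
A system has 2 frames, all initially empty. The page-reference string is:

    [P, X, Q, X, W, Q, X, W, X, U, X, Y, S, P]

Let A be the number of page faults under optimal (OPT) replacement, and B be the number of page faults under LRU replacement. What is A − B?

Under OPT: F F F . F . F . . F . F F F → 9 faults.
Under LRU: F F F . F F F F . F . F F F → 11 faults.
A − B = 9 − 11 = -2.

-2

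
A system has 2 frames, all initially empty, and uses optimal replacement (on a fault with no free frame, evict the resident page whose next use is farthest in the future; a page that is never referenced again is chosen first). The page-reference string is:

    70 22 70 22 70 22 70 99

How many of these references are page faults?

3

70 → miss, frames (70)
22 → miss, frames (70 22)
70 → hit
22 → hit
70 → hit
22 → hit
70 → hit
99 → miss, evict 22, frames (70 99)
Page faults: 3.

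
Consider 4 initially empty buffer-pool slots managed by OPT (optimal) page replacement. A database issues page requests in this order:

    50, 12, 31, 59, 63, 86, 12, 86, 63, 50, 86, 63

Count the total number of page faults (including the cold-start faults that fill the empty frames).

6

50: fault, frames {50}
12: fault, frames {50,12}
31: fault, frames {50,12,31}
59: fault, frames {50,12,31,59}
63: fault, evict 59, frames {50,12,31,63}
86: fault, evict 31, frames {50,12,63,86}
12: hit
86: hit
63: hit
50: hit
86: hit
63: hit
Page faults: 6.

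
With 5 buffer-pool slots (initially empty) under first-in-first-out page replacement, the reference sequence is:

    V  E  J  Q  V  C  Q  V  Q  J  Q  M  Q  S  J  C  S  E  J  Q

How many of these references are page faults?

V: fault, frames {V}
E: fault, frames {V,E}
J: fault, frames {V,E,J}
Q: fault, frames {V,E,J,Q}
V: hit
C: fault, frames {V,E,J,Q,C}
Q: hit
V: hit
Q: hit
J: hit
Q: hit
M: fault, evict V, frames {E,J,Q,C,M}
Q: hit
S: fault, evict E, frames {J,Q,C,M,S}
J: hit
C: hit
S: hit
E: fault, evict J, frames {Q,C,M,S,E}
J: fault, evict Q, frames {C,M,S,E,J}
Q: fault, evict C, frames {M,S,E,J,Q}
Page faults: 10.

10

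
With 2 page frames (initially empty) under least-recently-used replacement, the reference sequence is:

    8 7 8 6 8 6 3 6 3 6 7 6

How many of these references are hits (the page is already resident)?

8: fault, frames [8]
7: fault, frames [8, 7]
8: hit
6: fault, evict 7, frames [8, 6]
8: hit
6: hit
3: fault, evict 8, frames [6, 3]
6: hit
3: hit
6: hit
7: fault, evict 3, frames [6, 7]
6: hit
Hits: 7.

7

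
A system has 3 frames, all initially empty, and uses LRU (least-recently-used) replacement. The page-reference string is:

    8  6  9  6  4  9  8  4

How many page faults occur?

8 -> miss, frames {8}
6 -> miss, frames {8,6}
9 -> miss, frames {8,6,9}
6 -> hit
4 -> miss, evict 8, frames {9,6,4}
9 -> hit
8 -> miss, evict 6, frames {4,9,8}
4 -> hit
Page faults: 5.

5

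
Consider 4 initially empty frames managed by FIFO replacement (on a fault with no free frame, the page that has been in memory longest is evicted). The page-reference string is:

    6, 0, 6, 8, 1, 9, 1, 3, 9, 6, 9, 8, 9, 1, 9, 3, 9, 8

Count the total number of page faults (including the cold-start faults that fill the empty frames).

11

6 → miss, frames (6)
0 → miss, frames (6 0)
6 → hit
8 → miss, frames (6 0 8)
1 → miss, frames (6 0 8 1)
9 → miss, evict 6, frames (0 8 1 9)
1 → hit
3 → miss, evict 0, frames (8 1 9 3)
9 → hit
6 → miss, evict 8, frames (1 9 3 6)
9 → hit
8 → miss, evict 1, frames (9 3 6 8)
9 → hit
1 → miss, evict 9, frames (3 6 8 1)
9 → miss, evict 3, frames (6 8 1 9)
3 → miss, evict 6, frames (8 1 9 3)
9 → hit
8 → hit
Page faults: 11.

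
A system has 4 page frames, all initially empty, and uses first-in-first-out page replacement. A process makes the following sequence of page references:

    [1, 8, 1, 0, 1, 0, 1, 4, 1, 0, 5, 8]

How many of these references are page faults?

1: fault, frames [1]
8: fault, frames [1, 8]
1: hit
0: fault, frames [1, 8, 0]
1: hit
0: hit
1: hit
4: fault, frames [1, 8, 0, 4]
1: hit
0: hit
5: fault, evict 1, frames [8, 0, 4, 5]
8: hit
Page faults: 5.

5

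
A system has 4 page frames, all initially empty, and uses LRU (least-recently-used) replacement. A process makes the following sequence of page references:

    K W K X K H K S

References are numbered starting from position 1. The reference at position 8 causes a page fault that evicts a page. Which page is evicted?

pos 1: K: miss, frames [K]
pos 2: W: miss, frames [K, W]
pos 3: K: hit
pos 4: X: miss, frames [W, K, X]
pos 5: K: hit
pos 6: H: miss, frames [W, X, K, H]
pos 7: K: hit
pos 8: S: miss, evict W, frames [X, H, K, S]
At position 8, page W is evicted.

W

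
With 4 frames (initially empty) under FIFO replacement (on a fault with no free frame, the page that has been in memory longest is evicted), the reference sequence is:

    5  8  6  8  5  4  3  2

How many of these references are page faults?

6

5 → fault, frames {5}
8 → fault, frames {5,8}
6 → fault, frames {5,8,6}
8 → hit
5 → hit
4 → fault, frames {5,8,6,4}
3 → fault, evict 5, frames {8,6,4,3}
2 → fault, evict 8, frames {6,4,3,2}
Page faults: 6.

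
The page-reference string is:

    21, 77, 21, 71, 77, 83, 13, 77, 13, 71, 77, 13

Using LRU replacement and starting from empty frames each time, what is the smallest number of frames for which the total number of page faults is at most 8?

f=1: 12 faults
f=2: 10 faults
f=3: 6 faults
f=4: 5 faults
f=5: 5 faults
Smallest f with faults ≤ 8 is 3.

3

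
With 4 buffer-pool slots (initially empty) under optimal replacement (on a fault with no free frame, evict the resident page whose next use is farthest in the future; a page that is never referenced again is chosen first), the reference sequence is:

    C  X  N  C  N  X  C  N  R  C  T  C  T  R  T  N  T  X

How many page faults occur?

6

C: miss, frames {C}
X: miss, frames {C,X}
N: miss, frames {C,X,N}
C: hit
N: hit
X: hit
C: hit
N: hit
R: miss, frames {C,X,N,R}
C: hit
T: miss, evict X, frames {C,N,R,T}
C: hit
T: hit
R: hit
T: hit
N: hit
T: hit
X: miss, evict T, frames {C,N,R,X}
Page faults: 6.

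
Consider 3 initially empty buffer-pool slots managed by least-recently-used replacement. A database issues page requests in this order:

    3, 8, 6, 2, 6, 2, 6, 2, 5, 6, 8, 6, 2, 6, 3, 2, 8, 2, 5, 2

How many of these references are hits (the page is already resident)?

3: miss, frames {3}
8: miss, frames {3,8}
6: miss, frames {3,8,6}
2: miss, evict 3, frames {8,6,2}
6: hit
2: hit
6: hit
2: hit
5: miss, evict 8, frames {6,2,5}
6: hit
8: miss, evict 2, frames {5,6,8}
6: hit
2: miss, evict 5, frames {8,6,2}
6: hit
3: miss, evict 8, frames {2,6,3}
2: hit
8: miss, evict 6, frames {3,2,8}
2: hit
5: miss, evict 3, frames {8,2,5}
2: hit
Hits: 10.

10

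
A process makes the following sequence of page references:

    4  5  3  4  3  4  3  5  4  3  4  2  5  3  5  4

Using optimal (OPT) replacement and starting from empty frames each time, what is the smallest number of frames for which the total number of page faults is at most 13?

f=1: 16 faults
f=2: 8 faults
f=3: 5 faults
f=4: 4 faults
Smallest f with faults ≤ 13 is 2.

2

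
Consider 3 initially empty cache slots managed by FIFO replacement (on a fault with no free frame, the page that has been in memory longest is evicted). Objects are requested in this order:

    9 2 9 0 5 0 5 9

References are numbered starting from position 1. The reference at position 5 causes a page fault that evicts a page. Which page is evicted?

9

pos 1: 9 → miss, frames (9)
pos 2: 2 → miss, frames (9 2)
pos 3: 9 → hit
pos 4: 0 → miss, frames (9 2 0)
pos 5: 5 → miss, evict 9, frames (2 0 5)
At position 5, page 9 is evicted.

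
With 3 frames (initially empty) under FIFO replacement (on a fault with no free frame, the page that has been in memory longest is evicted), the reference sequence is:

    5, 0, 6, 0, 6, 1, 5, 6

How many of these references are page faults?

5 -> fault, frames [5]
0 -> fault, frames [5, 0]
6 -> fault, frames [5, 0, 6]
0 -> hit
6 -> hit
1 -> fault, evict 5, frames [0, 6, 1]
5 -> fault, evict 0, frames [6, 1, 5]
6 -> hit
Page faults: 5.

5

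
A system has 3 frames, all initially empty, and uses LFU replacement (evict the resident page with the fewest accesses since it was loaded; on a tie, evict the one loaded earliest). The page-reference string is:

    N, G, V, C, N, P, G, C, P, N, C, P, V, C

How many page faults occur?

N -> fault, frames {N}
G -> fault, frames {N,G}
V -> fault, frames {N,G,V}
C -> fault, evict N, frames {G,V,C}
N -> fault, evict G, frames {V,C,N}
P -> fault, evict V, frames {C,N,P}
G -> fault, evict C, frames {N,P,G}
C -> fault, evict N, frames {P,G,C}
P -> hit
N -> fault, evict G, frames {P,C,N}
C -> hit
P -> hit
V -> fault, evict N, frames {P,C,V}
C -> hit
Page faults: 10.

10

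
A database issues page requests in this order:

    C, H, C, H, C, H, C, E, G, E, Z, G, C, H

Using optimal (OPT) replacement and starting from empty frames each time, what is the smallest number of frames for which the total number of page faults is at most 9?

2

f=1: 14 faults
f=2: 7 faults
f=3: 6 faults
f=4: 5 faults
f=5: 5 faults
Smallest f with faults ≤ 9 is 2.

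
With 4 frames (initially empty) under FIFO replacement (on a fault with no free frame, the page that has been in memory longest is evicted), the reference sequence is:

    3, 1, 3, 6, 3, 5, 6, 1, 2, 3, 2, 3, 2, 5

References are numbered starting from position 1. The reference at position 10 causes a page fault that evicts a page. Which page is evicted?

1

pos 1: 3 -> fault, frames [3]
pos 2: 1 -> fault, frames [3, 1]
pos 3: 3 -> hit
pos 4: 6 -> fault, frames [3, 1, 6]
pos 5: 3 -> hit
pos 6: 5 -> fault, frames [3, 1, 6, 5]
pos 7: 6 -> hit
pos 8: 1 -> hit
pos 9: 2 -> fault, evict 3, frames [1, 6, 5, 2]
pos 10: 3 -> fault, evict 1, frames [6, 5, 2, 3]
At position 10, page 1 is evicted.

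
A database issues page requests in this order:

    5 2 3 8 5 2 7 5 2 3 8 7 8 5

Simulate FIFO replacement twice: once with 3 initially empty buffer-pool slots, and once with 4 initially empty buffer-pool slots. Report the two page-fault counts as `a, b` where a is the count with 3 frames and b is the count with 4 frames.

3 frames: F F F F F F F . . F F . . F → 10 faults.
4 frames: F F F F . . F F F F F F . F → 11 faults.
11 > 10: adding a frame increased faults — Belady's anomaly.

10, 11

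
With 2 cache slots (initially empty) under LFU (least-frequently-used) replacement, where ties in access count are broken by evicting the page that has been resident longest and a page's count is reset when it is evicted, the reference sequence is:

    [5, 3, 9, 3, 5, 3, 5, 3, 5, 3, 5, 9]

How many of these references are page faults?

5 → fault, frames [5]
3 → fault, frames [5, 3]
9 → fault, evict 5, frames [3, 9]
3 → hit
5 → fault, evict 9, frames [3, 5]
3 → hit
5 → hit
3 → hit
5 → hit
3 → hit
5 → hit
9 → fault, evict 5, frames [3, 9]
Page faults: 5.

5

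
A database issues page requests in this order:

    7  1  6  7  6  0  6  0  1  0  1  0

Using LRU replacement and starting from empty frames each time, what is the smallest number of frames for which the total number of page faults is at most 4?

4

f=1: 12 faults
f=2: 6 faults
f=3: 5 faults
f=4: 4 faults
Smallest f with faults ≤ 4 is 4.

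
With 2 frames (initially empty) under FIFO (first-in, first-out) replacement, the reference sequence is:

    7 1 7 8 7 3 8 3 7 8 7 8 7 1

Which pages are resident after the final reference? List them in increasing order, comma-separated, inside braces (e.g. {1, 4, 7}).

7 → miss, frames [7]
1 → miss, frames [7, 1]
7 → hit
8 → miss, evict 7, frames [1, 8]
7 → miss, evict 1, frames [8, 7]
3 → miss, evict 8, frames [7, 3]
8 → miss, evict 7, frames [3, 8]
3 → hit
7 → miss, evict 3, frames [8, 7]
8 → hit
7 → hit
8 → hit
7 → hit
1 → miss, evict 8, frames [7, 1]

{1, 7}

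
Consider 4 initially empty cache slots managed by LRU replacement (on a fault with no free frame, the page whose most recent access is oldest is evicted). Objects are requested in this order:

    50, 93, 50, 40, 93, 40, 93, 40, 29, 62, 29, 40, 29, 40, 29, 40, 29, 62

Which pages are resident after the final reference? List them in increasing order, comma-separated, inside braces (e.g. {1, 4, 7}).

50 → miss, frames [50]
93 → miss, frames [50, 93]
50 → hit
40 → miss, frames [93, 50, 40]
93 → hit
40 → hit
93 → hit
40 → hit
29 → miss, frames [50, 93, 40, 29]
62 → miss, evict 50, frames [93, 40, 29, 62]
29 → hit
40 → hit
29 → hit
40 → hit
29 → hit
40 → hit
29 → hit
62 → hit

{29, 40, 62, 93}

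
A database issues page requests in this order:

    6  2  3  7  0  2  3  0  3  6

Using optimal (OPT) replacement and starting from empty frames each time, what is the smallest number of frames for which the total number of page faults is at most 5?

4

f=1: 10 faults
f=2: 7 faults
f=3: 6 faults
f=4: 5 faults
f=5: 5 faults
Smallest f with faults ≤ 5 is 4.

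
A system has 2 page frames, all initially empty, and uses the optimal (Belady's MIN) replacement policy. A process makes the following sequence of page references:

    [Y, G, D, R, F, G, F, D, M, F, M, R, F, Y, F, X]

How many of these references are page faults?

10

Y: miss, frames {Y}
G: miss, frames {Y,G}
D: miss, evict Y, frames {G,D}
R: miss, evict D, frames {G,R}
F: miss, evict R, frames {G,F}
G: hit
F: hit
D: miss, evict G, frames {F,D}
M: miss, evict D, frames {F,M}
F: hit
M: hit
R: miss, evict M, frames {F,R}
F: hit
Y: miss, evict R, frames {F,Y}
F: hit
X: miss, evict Y, frames {F,X}
Page faults: 10.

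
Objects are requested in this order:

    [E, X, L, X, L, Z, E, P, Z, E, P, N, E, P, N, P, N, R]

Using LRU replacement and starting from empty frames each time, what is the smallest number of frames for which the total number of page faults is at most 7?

4

f=1: 18 faults
f=2: 14 faults
f=3: 8 faults
f=4: 7 faults
f=5: 7 faults
f=6: 7 faults
f=7: 7 faults
Smallest f with faults ≤ 7 is 4.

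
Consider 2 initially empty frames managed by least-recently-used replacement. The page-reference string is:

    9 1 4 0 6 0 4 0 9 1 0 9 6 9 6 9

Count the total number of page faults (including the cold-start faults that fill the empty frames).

9: miss, frames (9)
1: miss, frames (9 1)
4: miss, evict 9, frames (1 4)
0: miss, evict 1, frames (4 0)
6: miss, evict 4, frames (0 6)
0: hit
4: miss, evict 6, frames (0 4)
0: hit
9: miss, evict 4, frames (0 9)
1: miss, evict 0, frames (9 1)
0: miss, evict 9, frames (1 0)
9: miss, evict 1, frames (0 9)
6: miss, evict 0, frames (9 6)
9: hit
6: hit
9: hit
Page faults: 11.

11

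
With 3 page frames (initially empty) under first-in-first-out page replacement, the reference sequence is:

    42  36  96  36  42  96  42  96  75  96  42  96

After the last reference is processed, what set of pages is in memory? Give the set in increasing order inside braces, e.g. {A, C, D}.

{42, 75, 96}

42: miss, frames {42}
36: miss, frames {42,36}
96: miss, frames {42,36,96}
36: hit
42: hit
96: hit
42: hit
96: hit
75: miss, evict 42, frames {36,96,75}
96: hit
42: miss, evict 36, frames {96,75,42}
96: hit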